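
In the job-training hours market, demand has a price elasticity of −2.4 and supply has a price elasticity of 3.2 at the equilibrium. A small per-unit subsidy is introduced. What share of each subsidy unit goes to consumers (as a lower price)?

Consumer share = 4/7

For a small subsidy around the equilibrium, the benefit split depends on the relative slopes, which at a point are proportional to the elasticities.
Buyer share = εs/(εs + |εd|) = 3.2/(3.2 + 2.4) = 4/7; seller share = |εd|/(εs + |εd|) = 3/7.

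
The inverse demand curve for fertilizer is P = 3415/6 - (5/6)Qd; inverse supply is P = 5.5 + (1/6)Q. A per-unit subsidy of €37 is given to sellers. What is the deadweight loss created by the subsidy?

Pre-subsidy: 3415/6 - (5/6)Q = 5.5 + (1/6)Q gives Q* = 1691/3 and P* = 895/9.
With the subsidy, sellers receive Ps = Pb + 37 for each unit, where Pb is the price buyers pay.
On the curves, Pb = 3415/6 - (5/6)Q and Ps = 5.5 + (1/6)Q; the wedge Ps − Pb = 37 gives 5.5 + (1/6)Q − (3415/6 - (5/6)Q) = 37, so Q' = 1802/3.
Then Pb = 3415/6 − (5/6)·(1802/3) = 1235/18 and Ps = 5.5 + (1/6)·(1802/3) = 1901/18.
The subsidy expands output by 1802/3 − 1691/3 = 37 past the efficient level; on those units the gap between marginal cost and willingness to pay runs from 0 up to 37.
DWL = ½ × 37 × 37 = 684.5.

Deadweight loss = €684.5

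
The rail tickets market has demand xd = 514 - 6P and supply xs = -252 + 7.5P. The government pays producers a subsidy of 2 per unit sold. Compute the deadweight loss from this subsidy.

Pre-subsidy: 514 - 6P = -252 + 7.5P gives P* = 1532/27, x* = 1562/9.
With the subsidy, sellers receive Ps = Pb + 2 for each unit, where Pb is the price buyers pay.
Supply in terms of Pb becomes xs = -252 + 7.5(Pb + 2) = -237 + 7.5Pb. Setting this equal to demand: 514 - 6Pb = -237 + 7.5Pb, so Pb = 1502/27.
Sellers receive Ps = 1502/27 + 2 = 1556/27; x' = 514 − 6·(1502/27) = 1622/9.
The subsidy expands output by 1622/9 − 1562/9 = 20/3 past the efficient level; on those units the gap between marginal cost and willingness to pay runs from 0 up to 2.
DWL = ½ × 2 × 20/3 = 20/3.

Deadweight loss = 20/3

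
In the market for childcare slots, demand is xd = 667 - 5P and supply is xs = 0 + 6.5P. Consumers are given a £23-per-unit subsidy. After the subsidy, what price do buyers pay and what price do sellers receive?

Pre-subsidy: 667 - 5P = 0 + 6.5P gives P* = 58, x* = 377.
With the rebate, buyers effectively pay Pb = Ps − 23, where Ps is the price sellers receive.
Demand in terms of Ps becomes xd = 667 − 5(Ps − 23) = 782 - 5Ps. Setting this equal to supply: 782 - 5Ps = 0 + 6.5Ps, so Ps = 68.
Buyers pay Pb = 68 − 23 = 45; x' = 0 + 6.5·68 = 442.

Buyers pay £45; sellers receive £68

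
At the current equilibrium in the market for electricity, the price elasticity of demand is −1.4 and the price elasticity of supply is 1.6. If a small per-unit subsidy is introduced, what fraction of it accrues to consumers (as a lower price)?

Consumer share = 8/15

For a small subsidy around the equilibrium, the benefit split depends on the relative slopes, which at a point are proportional to the elasticities.
Buyer share = εs/(εs + |εd|) = 1.6/(1.6 + 1.4) = 8/15; seller share = |εd|/(εs + |εd|) = 7/15.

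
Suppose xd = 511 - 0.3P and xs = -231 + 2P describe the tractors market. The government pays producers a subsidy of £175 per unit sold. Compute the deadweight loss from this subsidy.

Pre-subsidy: 511 - 0.3P = -231 + 2P gives P* = 7420/23, x* = 9527/23.
With the subsidy, sellers receive Ps = Pb + 175 for each unit, where Pb is the price buyers pay.
Supply in terms of Pb becomes xs = -231 + 2(Pb + 175) = 119 + 2Pb. Setting this equal to demand: 511 - 0.3Pb = 119 + 2Pb, so Pb = 3920/23.
Sellers receive Ps = 3920/23 + 175 = 7945/23; x' = 511 − 0.3·(3920/23) = 10577/23.
The subsidy expands output by 10577/23 − 9527/23 = 1050/23 past the efficient level; on those units the gap between marginal cost and willingness to pay runs from 0 up to 175.
DWL = ½ × 175 × 1050/23 = 91875/23.

Deadweight loss = 91875/23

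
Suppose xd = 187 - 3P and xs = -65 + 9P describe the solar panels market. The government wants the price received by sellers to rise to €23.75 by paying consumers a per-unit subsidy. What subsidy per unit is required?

At a seller price of 23.75, quantity supplied is -65 + 9·23.75 = 148.75.
Buyers absorb 148.75 only when they pay Pb with 187 − 3·Pb = 148.75, i.e. Pb = 12.75.
s = Ps − Pb = 23.75 − 12.75 = 11.

Required subsidy s = €11 per unit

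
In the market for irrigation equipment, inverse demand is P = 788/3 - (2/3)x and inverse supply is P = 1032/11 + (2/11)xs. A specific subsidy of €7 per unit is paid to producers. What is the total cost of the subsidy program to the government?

Pre-subsidy: 788/3 - (2/3)x = 1032/11 + (2/11)x gives x* = 199 and P* = 130.
With the subsidy, sellers receive Ps = Pb + 7 for each unit, where Pb is the price buyers pay.
On the curves, Pb = 788/3 - (2/3)x and Ps = 1032/11 + (2/11)x; the wedge Ps − Pb = 7 gives 1032/11 + (2/11)x − (788/3 - (2/3)x) = 7, so x' = 207.25.
Then Pb = 788/3 − (2/3)·207.25 = 124.5 and Ps = 1032/11 + (2/11)·207.25 = 131.5.
Government outlay = subsidy × quantity = 7 × 207.25 = 1450.75.

Government cost = €1450.75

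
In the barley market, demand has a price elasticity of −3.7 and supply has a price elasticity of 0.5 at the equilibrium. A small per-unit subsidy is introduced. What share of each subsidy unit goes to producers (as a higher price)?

For a small subsidy around the equilibrium, the benefit split depends on the relative slopes, which at a point are proportional to the elasticities.
Buyer share = εs/(εs + |εd|) = 0.5/(0.5 + 3.7) = 5/42; seller share = |εd|/(εs + |εd|) = 37/42.
So producers capture 37/42 of the subsidy.

Producer share = 37/42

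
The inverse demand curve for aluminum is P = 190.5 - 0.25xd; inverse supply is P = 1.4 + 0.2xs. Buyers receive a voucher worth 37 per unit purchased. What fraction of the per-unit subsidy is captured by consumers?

Consumer share = 5/9

Pre-subsidy: 190.5 - 0.25x = 1.4 + 0.2x gives x* = 3782/9 and P* = 769/9.
With the rebate, buyers effectively pay Pb = Ps − 37, where Ps is the price sellers receive.
On the curves, Pb = 190.5 - 0.25x and Ps = 1.4 + 0.2x; the wedge Ps − Pb = 37 gives 1.4 + 0.2x − (190.5 - 0.25x) = 37, so x' = 4522/9.
Then Pb = 190.5 − 0.25·(4522/9) = 584/9 and Ps = 1.4 + 0.2·(4522/9) = 917/9.
Buyers' price falls by P* − Pb = 769/9 − 584/9 = 185/9; sellers' price rises by Ps − P* = 917/9 − 769/9 = 148/9.
So consumers capture (185/9)/37 = 5/9 of each unit of subsidy.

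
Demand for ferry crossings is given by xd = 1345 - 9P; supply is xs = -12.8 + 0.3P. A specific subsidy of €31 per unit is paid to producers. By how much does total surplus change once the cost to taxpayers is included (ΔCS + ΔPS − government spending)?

Pre-subsidy: 1345 - 9P = -12.8 + 0.3P gives P* = 146, x* = 31.
With the subsidy, sellers receive Ps = Pb + 31 for each unit, where Pb is the price buyers pay.
Supply in terms of Pb becomes xs = -12.8 + 0.3(Pb + 31) = -3.5 + 0.3Pb. Setting this equal to demand: 1345 - 9Pb = -3.5 + 0.3Pb, so Pb = 145.
Sellers receive Ps = 145 + 31 = 176; x' = 1345 − 9·145 = 40.
ΔCS = ½(31 + 40)(146 − 145) = 35.5; ΔPS = ½(31 + 40)(176 − 146) = 1065.
Government spending = 31 × 40 = 1240.
Net change = 35.5 + 1065 − 1240 = -139.5. The loss equals the DWL triangle ½·31·9.

Net change in total surplus = -€139.5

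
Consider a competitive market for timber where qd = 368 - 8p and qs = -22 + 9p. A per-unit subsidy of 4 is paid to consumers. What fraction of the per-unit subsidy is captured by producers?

Producer share = 8/17

Pre-subsidy: 368 - 8p = -22 + 9p gives p* = 390/17, q* = 3136/17.
With the rebate, buyers effectively pay pb = ps − 4, where ps is the price sellers receive.
Demand in terms of ps becomes qd = 368 − 8(ps − 4) = 400 - 8ps. Setting this equal to supply: 400 - 8ps = -22 + 9ps, so ps = 422/17.
Buyers pay pb = 422/17 − 4 = 354/17; q' = -22 + 9·(422/17) = 3424/17.
Buyers' price falls by p* − pb = 390/17 − 354/17 = 36/17; sellers' price rises by ps − p* = 422/17 − 390/17 = 32/17.
So producers capture (32/17)/4 = 8/17 of each unit of subsidy.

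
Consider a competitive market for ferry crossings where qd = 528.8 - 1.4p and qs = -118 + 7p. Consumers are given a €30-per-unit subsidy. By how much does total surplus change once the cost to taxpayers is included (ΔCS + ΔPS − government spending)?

Net change in total surplus = -€525

Pre-subsidy: 528.8 - 1.4p = -118 + 7p gives p* = 77, q* = 421.
With the rebate, buyers effectively pay pb = ps − 30, where ps is the price sellers receive.
Demand in terms of ps becomes qd = 528.8 − 1.4(ps − 30) = 570.8 - 1.4ps. Setting this equal to supply: 570.8 - 1.4ps = -118 + 7ps, so ps = 82.
Buyers pay pb = 82 − 30 = 52; q' = -118 + 7·82 = 456.
ΔCS = ½(421 + 456)(77 − 52) = 10962.5; ΔPS = ½(421 + 456)(82 − 77) = 2192.5.
Government spending = 30 × 456 = 13680.
Net change = 10962.5 + 2192.5 − 13680 = -525. The loss equals the DWL triangle ½·30·35.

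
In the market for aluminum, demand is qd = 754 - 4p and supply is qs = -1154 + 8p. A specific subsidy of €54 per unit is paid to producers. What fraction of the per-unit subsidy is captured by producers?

Producer share = 1/3

Pre-subsidy: 754 - 4p = -1154 + 8p gives p* = 159, q* = 118.
With the subsidy, sellers receive ps = pb + 54 for each unit, where pb is the price buyers pay.
Supply in terms of pb becomes qs = -1154 + 8(pb + 54) = -722 + 8pb. Setting this equal to demand: 754 - 4pb = -722 + 8pb, so pb = 123.
Sellers receive ps = 123 + 54 = 177; q' = 754 − 4·123 = 262.
Buyers' price falls by p* − pb = 159 − 123 = 36; sellers' price rises by ps − p* = 177 − 159 = 18.
So producers capture 18/54 = 1/3 of each unit of subsidy.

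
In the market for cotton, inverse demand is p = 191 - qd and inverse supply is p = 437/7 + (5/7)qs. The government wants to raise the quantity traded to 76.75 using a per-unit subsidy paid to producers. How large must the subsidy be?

Required subsidy s = 3 per unit

At q = 76.75, from the demand curve buyers pay pb = 191 − 1·76.75 = 114.25; from the supply curve sellers need ps = 437/7 + (5/7)·76.75 = 117.25.
The subsidy must fill the gap: s = ps − pb = 117.25 − 114.25 = 3.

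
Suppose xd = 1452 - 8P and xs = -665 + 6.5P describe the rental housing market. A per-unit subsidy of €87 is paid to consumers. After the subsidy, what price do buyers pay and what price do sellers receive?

Pre-subsidy: 1452 - 8P = -665 + 6.5P gives P* = 146, x* = 284.
With the rebate, buyers effectively pay Pb = Ps − 87, where Ps is the price sellers receive.
Demand in terms of Ps becomes xd = 1452 − 8(Ps − 87) = 2148 - 8Ps. Setting this equal to supply: 2148 - 8Ps = -665 + 6.5Ps, so Ps = 194.
Buyers pay Pb = 194 − 87 = 107; x' = -665 + 6.5·194 = 596.

Buyers pay €107; sellers receive €194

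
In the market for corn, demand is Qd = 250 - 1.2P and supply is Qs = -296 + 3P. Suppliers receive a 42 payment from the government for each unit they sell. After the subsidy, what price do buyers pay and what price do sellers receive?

Buyers pay 100; sellers receive 142

Pre-subsidy: 250 - 1.2P = -296 + 3P gives P* = 130, Q* = 94.
With the subsidy, sellers receive Ps = Pb + 42 for each unit, where Pb is the price buyers pay.
Supply in terms of Pb becomes Qs = -296 + 3(Pb + 42) = -170 + 3Pb. Setting this equal to demand: 250 - 1.2Pb = -170 + 3Pb, so Pb = 100.
Sellers receive Ps = 100 + 42 = 142; Q' = 250 − 1.2·100 = 130.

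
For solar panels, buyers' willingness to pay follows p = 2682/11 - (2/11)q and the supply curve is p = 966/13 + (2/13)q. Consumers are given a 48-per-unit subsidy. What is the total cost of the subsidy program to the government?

Pre-subsidy: 2682/11 - (2/11)q = 966/13 + (2/13)q gives q* = 505 and p* = 152.
With the rebate, buyers effectively pay pb = ps − 48, where ps is the price sellers receive.
On the curves, pb = 2682/11 - (2/11)q and ps = 966/13 + (2/13)q; the wedge ps − pb = 48 gives 966/13 + (2/13)q − (2682/11 - (2/11)q) = 48, so q' = 648.
Then pb = 2682/11 − (2/11)·648 = 126 and ps = 966/13 + (2/13)·648 = 174.
Government outlay = subsidy × quantity = 48 × 648 = 31104.

Government cost = 31104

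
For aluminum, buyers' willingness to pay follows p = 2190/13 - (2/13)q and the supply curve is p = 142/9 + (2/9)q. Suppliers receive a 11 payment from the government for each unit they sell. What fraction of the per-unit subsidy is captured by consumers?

Pre-subsidy: 2190/13 - (2/13)q = 142/9 + (2/9)q gives q* = 406 and p* = 106.
With the subsidy, sellers receive ps = pb + 11 for each unit, where pb is the price buyers pay.
On the curves, pb = 2190/13 - (2/13)q and ps = 142/9 + (2/9)q; the wedge ps − pb = 11 gives 142/9 + (2/9)q − (2190/13 - (2/13)q) = 11, so q' = 435.25.
Then pb = 2190/13 − (2/13)·435.25 = 101.5 and ps = 142/9 + (2/9)·435.25 = 112.5.
Buyers' price falls by p* − pb = 106 − 101.5 = 4.5; sellers' price rises by ps − p* = 112.5 − 106 = 6.5.
So consumers capture 4.5/11 = 9/22 of each unit of subsidy.

Consumer share = 9/22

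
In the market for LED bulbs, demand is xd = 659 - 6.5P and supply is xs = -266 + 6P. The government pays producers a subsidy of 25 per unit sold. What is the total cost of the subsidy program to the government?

Government cost = 6400

Pre-subsidy: 659 - 6.5P = -266 + 6P gives P* = 74, x* = 178.
With the subsidy, sellers receive Ps = Pb + 25 for each unit, where Pb is the price buyers pay.
Supply in terms of Pb becomes xs = -266 + 6(Pb + 25) = -116 + 6Pb. Setting this equal to demand: 659 - 6.5Pb = -116 + 6Pb, so Pb = 62.
Sellers receive Ps = 62 + 25 = 87; x' = 659 − 6.5·62 = 256.
Government outlay = subsidy × quantity = 25 × 256 = 6400.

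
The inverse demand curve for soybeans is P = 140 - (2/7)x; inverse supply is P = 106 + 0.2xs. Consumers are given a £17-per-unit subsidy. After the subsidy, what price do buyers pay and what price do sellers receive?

Pre-subsidy: 140 - (2/7)x = 106 + 0.2x gives x* = 70 and P* = 120.
With the rebate, buyers effectively pay Pb = Ps − 17, where Ps is the price sellers receive.
On the curves, Pb = 140 - (2/7)x and Ps = 106 + 0.2x; the wedge Ps − Pb = 17 gives 106 + 0.2x − (140 - (2/7)x) = 17, so x' = 105.
Then Pb = 140 − (2/7)·105 = 110 and Ps = 106 + 0.2·105 = 127.

Buyers pay £110; sellers receive £127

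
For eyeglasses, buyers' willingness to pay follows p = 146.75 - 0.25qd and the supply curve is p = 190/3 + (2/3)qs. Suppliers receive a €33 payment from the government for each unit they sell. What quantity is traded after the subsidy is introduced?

q' = 127

Pre-subsidy: 146.75 - 0.25q = 190/3 + (2/3)q gives q* = 91 and p* = 124.
With the subsidy, sellers receive ps = pb + 33 for each unit, where pb is the price buyers pay.
On the curves, pb = 146.75 - 0.25q and ps = 190/3 + (2/3)q; the wedge ps − pb = 33 gives 190/3 + (2/3)q − (146.75 - 0.25q) = 33, so q' = 127.
Then pb = 146.75 − 0.25·127 = 115 and ps = 190/3 + (2/3)·127 = 148.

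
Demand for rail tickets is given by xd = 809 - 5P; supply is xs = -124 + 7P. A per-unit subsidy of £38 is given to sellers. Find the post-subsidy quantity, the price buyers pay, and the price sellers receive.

Pre-subsidy: 809 - 5P = -124 + 7P gives P* = 77.75, x* = 420.25.
With the subsidy, sellers receive Ps = Pb + 38 for each unit, where Pb is the price buyers pay.
Supply in terms of Pb becomes xs = -124 + 7(Pb + 38) = 142 + 7Pb. Setting this equal to demand: 809 - 5Pb = 142 + 7Pb, so Pb = 667/12.
Sellers receive Ps = 667/12 + 38 = 1123/12; x' = 809 − 5·(667/12) = 6373/12.

x' = 6373/12; buyers pay 667/12; sellers receive 1123/12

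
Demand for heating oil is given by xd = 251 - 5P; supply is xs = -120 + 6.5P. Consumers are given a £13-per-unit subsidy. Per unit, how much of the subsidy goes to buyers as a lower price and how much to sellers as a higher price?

Buyers gain 169/23 per unit; sellers gain 130/23 per unit

Pre-subsidy: 251 - 5P = -120 + 6.5P gives P* = 742/23, x* = 2063/23.
With the rebate, buyers effectively pay Pb = Ps − 13, where Ps is the price sellers receive.
Demand in terms of Ps becomes xd = 251 − 5(Ps − 13) = 316 - 5Ps. Setting this equal to supply: 316 - 5Ps = -120 + 6.5Ps, so Ps = 872/23.
Buyers pay Pb = 872/23 − 13 = 573/23; x' = -120 + 6.5·(872/23) = 2908/23.
Buyers' price falls by P* − Pb = 742/23 − 573/23 = 169/23; sellers' price rises by Ps − P* = 872/23 − 742/23 = 130/23.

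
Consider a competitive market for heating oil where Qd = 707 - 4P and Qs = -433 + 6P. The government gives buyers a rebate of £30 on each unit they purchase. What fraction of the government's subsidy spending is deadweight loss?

Pre-subsidy: 707 - 4P = -433 + 6P gives P* = 114, Q* = 251.
With the rebate, buyers effectively pay Pb = Ps − 30, where Ps is the price sellers receive.
Demand in terms of Ps becomes Qd = 707 − 4(Ps − 30) = 827 - 4Ps. Setting this equal to supply: 827 - 4Ps = -433 + 6Ps, so Ps = 126.
Buyers pay Pb = 126 − 30 = 96; Q' = -433 + 6·126 = 323.
ΔCS = ½(251 + 323)(114 − 96) = 5166; ΔPS = ½(251 + 323)(126 − 114) = 3444.
Government spending = 30 × 323 = 9690.
DWL = ½ × 30 × (323 − 251) = 1080; fraction = 1080 / 9690 = 36/323.

DWL / government spending = 36/323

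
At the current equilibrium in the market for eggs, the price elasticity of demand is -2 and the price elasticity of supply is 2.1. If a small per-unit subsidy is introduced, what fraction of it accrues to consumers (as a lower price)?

Consumer share = 21/41

For a small subsidy around the equilibrium, the benefit split depends on the relative slopes, which at a point are proportional to the elasticities.
Buyer share = εs/(εs + |εd|) = 2.1/(2.1 + 2) = 21/41; seller share = |εd|/(εs + |εd|) = 20/41.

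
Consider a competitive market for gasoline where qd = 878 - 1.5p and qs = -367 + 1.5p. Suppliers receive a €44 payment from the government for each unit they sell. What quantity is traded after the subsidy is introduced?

q' = 288.5

Pre-subsidy: 878 - 1.5p = -367 + 1.5p gives p* = 415, q* = 255.5.
With the subsidy, sellers receive ps = pb + 44 for each unit, where pb is the price buyers pay.
Supply in terms of pb becomes qs = -367 + 1.5(pb + 44) = -301 + 1.5pb. Setting this equal to demand: 878 - 1.5pb = -301 + 1.5pb, so pb = 393.
Sellers receive ps = 393 + 44 = 437; q' = 878 − 1.5·393 = 288.5.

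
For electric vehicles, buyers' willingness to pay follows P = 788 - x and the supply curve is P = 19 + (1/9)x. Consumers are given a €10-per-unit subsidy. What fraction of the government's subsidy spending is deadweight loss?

Pre-subsidy: 788 - x = 19 + (1/9)x gives x* = 692.1 and P* = 95.9.
With the rebate, buyers effectively pay Pb = Ps − 10, where Ps is the price sellers receive.
On the curves, Pb = 788 - x and Ps = 19 + (1/9)x; the wedge Ps − Pb = 10 gives 19 + (1/9)x − (788 - x) = 10, so x' = 701.1.
Then Pb = 788 − 1·701.1 = 86.9 and Ps = 19 + (1/9)·701.1 = 96.9.
ΔCS = ½(692.1 + 701.1)(95.9 − 86.9) = 6269.4; ΔPS = ½(692.1 + 701.1)(96.9 − 95.9) = 696.6.
Government spending = 10 × 701.1 = 7011.
DWL = ½ × 10 × (701.1 − 692.1) = 45; fraction = 45 / 7011 = 5/779.

DWL / government spending = 5/779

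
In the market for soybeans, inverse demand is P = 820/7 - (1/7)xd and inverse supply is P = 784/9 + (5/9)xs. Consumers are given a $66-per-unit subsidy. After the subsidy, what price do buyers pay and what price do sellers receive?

Buyers pay $97.5; sellers receive $163.5

Pre-subsidy: 820/7 - (1/7)x = 784/9 + (5/9)x gives x* = 43 and P* = 111.
With the rebate, buyers effectively pay Pb = Ps − 66, where Ps is the price sellers receive.
On the curves, Pb = 820/7 - (1/7)x and Ps = 784/9 + (5/9)x; the wedge Ps − Pb = 66 gives 784/9 + (5/9)x − (820/7 - (1/7)x) = 66, so x' = 137.5.
Then Pb = 820/7 − (1/7)·137.5 = 97.5 and Ps = 784/9 + (5/9)·137.5 = 163.5.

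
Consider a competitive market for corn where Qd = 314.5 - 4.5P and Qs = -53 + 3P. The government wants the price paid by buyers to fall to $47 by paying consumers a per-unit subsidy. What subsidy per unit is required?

At a buyer price of 47, quantity demanded is 314.5 − 4.5·47 = 103.
Sellers supply 103 only when they receive Ps with -53 + 3·Ps = 103, i.e. Ps = 52.
s = Ps − Pb = 52 − 47 = 5.

Required subsidy s = $5 per unit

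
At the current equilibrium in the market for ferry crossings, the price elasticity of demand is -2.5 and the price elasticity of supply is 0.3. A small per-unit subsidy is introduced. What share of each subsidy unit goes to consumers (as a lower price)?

Consumer share = 3/28

For a small subsidy around the equilibrium, the benefit split depends on the relative slopes, which at a point are proportional to the elasticities.
Buyer share = εs/(εs + |εd|) = 0.3/(0.3 + 2.5) = 3/28; seller share = |εd|/(εs + |εd|) = 25/28.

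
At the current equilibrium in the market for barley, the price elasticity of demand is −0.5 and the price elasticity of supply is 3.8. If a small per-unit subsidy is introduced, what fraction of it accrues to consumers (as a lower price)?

Consumer share = 38/43

For a small subsidy around the equilibrium, the benefit split depends on the relative slopes, which at a point are proportional to the elasticities.
Buyer share = εs/(εs + |εd|) = 3.8/(3.8 + 0.5) = 38/43; seller share = |εd|/(εs + |εd|) = 5/43.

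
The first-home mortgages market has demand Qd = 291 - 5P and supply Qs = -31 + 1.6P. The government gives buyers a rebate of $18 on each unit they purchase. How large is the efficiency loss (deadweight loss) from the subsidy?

Deadweight loss = 2160/11

Pre-subsidy: 291 - 5P = -31 + 1.6P gives P* = 1610/33, Q* = 1553/33.
With the rebate, buyers effectively pay Pb = Ps − 18, where Ps is the price sellers receive.
Demand in terms of Ps becomes Qd = 291 − 5(Ps − 18) = 381 - 5Ps. Setting this equal to supply: 381 - 5Ps = -31 + 1.6Ps, so Ps = 2060/33.
Buyers pay Pb = 2060/33 − 18 = 1466/33; Q' = -31 + 1.6·(2060/33) = 2273/33.
The subsidy expands output by 2273/33 − 1553/33 = 240/11 past the efficient level; on those units the gap between marginal cost and willingness to pay runs from 0 up to 18.
DWL = ½ × 18 × 240/11 = 2160/11.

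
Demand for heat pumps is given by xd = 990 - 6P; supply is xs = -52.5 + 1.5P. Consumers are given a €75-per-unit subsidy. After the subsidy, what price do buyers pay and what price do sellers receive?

Pre-subsidy: 990 - 6P = -52.5 + 1.5P gives P* = 139, x* = 156.
With the rebate, buyers effectively pay Pb = Ps − 75, where Ps is the price sellers receive.
Demand in terms of Ps becomes xd = 990 − 6(Ps − 75) = 1440 - 6Ps. Setting this equal to supply: 1440 - 6Ps = -52.5 + 1.5Ps, so Ps = 199.
Buyers pay Pb = 199 − 75 = 124; x' = -52.5 + 1.5·199 = 246.

Buyers pay €124; sellers receive €199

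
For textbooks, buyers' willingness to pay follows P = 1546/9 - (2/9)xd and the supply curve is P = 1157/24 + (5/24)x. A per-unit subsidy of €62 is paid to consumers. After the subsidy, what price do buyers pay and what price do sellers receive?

Buyers pay €76; sellers receive €138

Pre-subsidy: 1546/9 - (2/9)x = 1157/24 + (5/24)x gives x* = 287 and P* = 108.
With the rebate, buyers effectively pay Pb = Ps − 62, where Ps is the price sellers receive.
On the curves, Pb = 1546/9 - (2/9)x and Ps = 1157/24 + (5/24)x; the wedge Ps − Pb = 62 gives 1157/24 + (5/24)x − (1546/9 - (2/9)x) = 62, so x' = 431.
Then Pb = 1546/9 − (2/9)·431 = 76 and Ps = 1157/24 + (5/24)·431 = 138.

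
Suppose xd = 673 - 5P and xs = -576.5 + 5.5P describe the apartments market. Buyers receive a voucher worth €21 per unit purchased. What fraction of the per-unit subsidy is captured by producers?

Pre-subsidy: 673 - 5P = -576.5 + 5.5P gives P* = 119, x* = 78.
With the rebate, buyers effectively pay Pb = Ps − 21, where Ps is the price sellers receive.
Demand in terms of Ps becomes xd = 673 − 5(Ps − 21) = 778 - 5Ps. Setting this equal to supply: 778 - 5Ps = -576.5 + 5.5Ps, so Ps = 129.
Buyers pay Pb = 129 − 21 = 108; x' = -576.5 + 5.5·129 = 133.
Buyers' price falls by P* − Pb = 119 − 108 = 11; sellers' price rises by Ps − P* = 129 − 119 = 10.
So producers capture 10/21 = 10/21 of each unit of subsidy.

Producer share = 10/21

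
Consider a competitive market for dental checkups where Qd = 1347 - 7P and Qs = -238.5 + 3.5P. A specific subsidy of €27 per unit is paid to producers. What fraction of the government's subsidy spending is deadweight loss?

DWL / government spending = 63/706

Pre-subsidy: 1347 - 7P = -238.5 + 3.5P gives P* = 151, Q* = 290.
With the subsidy, sellers receive Ps = Pb + 27 for each unit, where Pb is the price buyers pay.
Supply in terms of Pb becomes Qs = -238.5 + 3.5(Pb + 27) = -144 + 3.5Pb. Setting this equal to demand: 1347 - 7Pb = -144 + 3.5Pb, so Pb = 142.
Sellers receive Ps = 142 + 27 = 169; Q' = 1347 − 7·142 = 353.
ΔCS = ½(290 + 353)(151 − 142) = 2893.5; ΔPS = ½(290 + 353)(169 − 151) = 5787.
Government spending = 27 × 353 = 9531.
DWL = ½ × 27 × (353 − 290) = 850.5; fraction = 850.5 / 9531 = 63/706.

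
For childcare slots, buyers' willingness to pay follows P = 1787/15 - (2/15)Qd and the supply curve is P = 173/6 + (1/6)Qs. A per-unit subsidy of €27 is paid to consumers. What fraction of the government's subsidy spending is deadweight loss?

DWL / government spending = 45/391

Pre-subsidy: 1787/15 - (2/15)Q = 173/6 + (1/6)Q gives Q* = 301 and P* = 79.
With the rebate, buyers effectively pay Pb = Ps − 27, where Ps is the price sellers receive.
On the curves, Pb = 1787/15 - (2/15)Q and Ps = 173/6 + (1/6)Q; the wedge Ps − Pb = 27 gives 173/6 + (1/6)Q − (1787/15 - (2/15)Q) = 27, so Q' = 391.
Then Pb = 1787/15 − (2/15)·391 = 67 and Ps = 173/6 + (1/6)·391 = 94.
ΔCS = ½(301 + 391)(79 − 67) = 4152; ΔPS = ½(301 + 391)(94 − 79) = 5190.
Government spending = 27 × 391 = 10557.
DWL = ½ × 27 × (391 − 301) = 1215; fraction = 1215 / 10557 = 45/391.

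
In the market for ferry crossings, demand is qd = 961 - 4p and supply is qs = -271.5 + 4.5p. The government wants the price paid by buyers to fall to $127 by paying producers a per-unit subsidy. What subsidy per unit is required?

At a buyer price of 127, quantity demanded is 961 − 4·127 = 453.
Sellers supply 453 only when they receive ps with -271.5 + 4.5·ps = 453, i.e. ps = 161.
s = ps − pb = 161 − 127 = 34.

Required subsidy s = $34 per unit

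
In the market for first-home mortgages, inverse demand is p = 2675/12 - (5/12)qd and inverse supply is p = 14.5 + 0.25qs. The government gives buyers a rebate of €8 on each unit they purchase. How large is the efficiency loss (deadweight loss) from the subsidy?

Pre-subsidy: 2675/12 - (5/12)q = 14.5 + 0.25q gives q* = 312.625 and p* = 92.65625.
With the rebate, buyers effectively pay pb = ps − 8, where ps is the price sellers receive.
On the curves, pb = 2675/12 - (5/12)q and ps = 14.5 + 0.25q; the wedge ps − pb = 8 gives 14.5 + 0.25q − (2675/12 - (5/12)q) = 8, so q' = 324.625.
Then pb = 2675/12 − (5/12)·324.625 = 87.65625 and ps = 14.5 + 0.25·324.625 = 95.65625.
The subsidy expands output by 324.625 − 312.625 = 12 past the efficient level; on those units the gap between marginal cost and willingness to pay runs from 0 up to 8.
DWL = ½ × 8 × 12 = 48.

Deadweight loss = €48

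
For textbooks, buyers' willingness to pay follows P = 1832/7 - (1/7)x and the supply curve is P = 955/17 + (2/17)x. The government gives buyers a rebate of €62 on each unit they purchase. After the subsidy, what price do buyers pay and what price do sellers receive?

Buyers pay €115; sellers receive €177

Pre-subsidy: 1832/7 - (1/7)x = 955/17 + (2/17)x gives x* = 789 and P* = 149.
With the rebate, buyers effectively pay Pb = Ps − 62, where Ps is the price sellers receive.
On the curves, Pb = 1832/7 - (1/7)x and Ps = 955/17 + (2/17)x; the wedge Ps − Pb = 62 gives 955/17 + (2/17)x − (1832/7 - (1/7)x) = 62, so x' = 1027.
Then Pb = 1832/7 − (1/7)·1027 = 115 and Ps = 955/17 + (2/17)·1027 = 177.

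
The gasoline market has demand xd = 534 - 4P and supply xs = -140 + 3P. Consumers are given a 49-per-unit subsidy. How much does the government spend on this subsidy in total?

Pre-subsidy: 534 - 4P = -140 + 3P gives P* = 674/7, x* = 1042/7.
With the rebate, buyers effectively pay Pb = Ps − 49, where Ps is the price sellers receive.
Demand in terms of Ps becomes xd = 534 − 4(Ps − 49) = 730 - 4Ps. Setting this equal to supply: 730 - 4Ps = -140 + 3Ps, so Ps = 870/7.
Buyers pay Pb = 870/7 − 49 = 527/7; x' = -140 + 3·(870/7) = 1630/7.
Government outlay = subsidy × quantity = 49 × 1630/7 = 11410.

Government cost = 11410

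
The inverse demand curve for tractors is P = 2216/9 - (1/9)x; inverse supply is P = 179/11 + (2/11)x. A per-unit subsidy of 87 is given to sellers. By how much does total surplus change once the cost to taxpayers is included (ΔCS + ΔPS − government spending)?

Pre-subsidy: 2216/9 - (1/9)x = 179/11 + (2/11)x gives x* = 785 and P* = 159.
With the subsidy, sellers receive Ps = Pb + 87 for each unit, where Pb is the price buyers pay.
On the curves, Pb = 2216/9 - (1/9)x and Ps = 179/11 + (2/11)x; the wedge Ps − Pb = 87 gives 179/11 + (2/11)x − (2216/9 - (1/9)x) = 87, so x' = 1082.
Then Pb = 2216/9 − (1/9)·1082 = 126 and Ps = 179/11 + (2/11)·1082 = 213.
ΔCS = ½(785 + 1082)(159 − 126) = 30805.5; ΔPS = ½(785 + 1082)(213 − 159) = 50409.
Government spending = 87 × 1082 = 94134.
Net change = 30805.5 + 50409 − 94134 = -12919.5. The loss equals the DWL triangle ½·87·297.

Net change in total surplus = -12919.5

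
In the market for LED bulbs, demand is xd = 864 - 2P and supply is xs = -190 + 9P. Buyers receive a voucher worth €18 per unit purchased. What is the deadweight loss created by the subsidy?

Deadweight loss = 2916/11

Pre-subsidy: 864 - 2P = -190 + 9P gives P* = 1054/11, x* = 7396/11.
With the rebate, buyers effectively pay Pb = Ps − 18, where Ps is the price sellers receive.
Demand in terms of Ps becomes xd = 864 − 2(Ps − 18) = 900 - 2Ps. Setting this equal to supply: 900 - 2Ps = -190 + 9Ps, so Ps = 1090/11.
Buyers pay Pb = 1090/11 − 18 = 892/11; x' = -190 + 9·(1090/11) = 7720/11.
The subsidy expands output by 7720/11 − 7396/11 = 324/11 past the efficient level; on those units the gap between marginal cost and willingness to pay runs from 0 up to 18.
DWL = ½ × 18 × 324/11 = 2916/11.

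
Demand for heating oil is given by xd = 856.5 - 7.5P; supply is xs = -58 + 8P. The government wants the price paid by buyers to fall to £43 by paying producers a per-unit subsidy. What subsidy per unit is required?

Required subsidy s = £31 per unit

At a buyer price of 43, quantity demanded is 856.5 − 7.5·43 = 534.
Sellers supply 534 only when they receive Ps with -58 + 8·Ps = 534, i.e. Ps = 74.
s = Ps − Pb = 74 − 43 = 31.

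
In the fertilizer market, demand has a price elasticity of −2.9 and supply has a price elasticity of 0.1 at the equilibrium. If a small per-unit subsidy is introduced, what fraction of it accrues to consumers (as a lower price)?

Consumer share = 1/30

For a small subsidy around the equilibrium, the benefit split depends on the relative slopes, which at a point are proportional to the elasticities.
Buyer share = εs/(εs + |εd|) = 0.1/(0.1 + 2.9) = 1/30; seller share = |εd|/(εs + |εd|) = 29/30.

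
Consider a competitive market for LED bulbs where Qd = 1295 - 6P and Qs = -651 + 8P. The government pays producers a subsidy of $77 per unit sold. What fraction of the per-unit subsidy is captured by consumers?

Pre-subsidy: 1295 - 6P = -651 + 8P gives P* = 139, Q* = 461.
With the subsidy, sellers receive Ps = Pb + 77 for each unit, where Pb is the price buyers pay.
Supply in terms of Pb becomes Qs = -651 + 8(Pb + 77) = -35 + 8Pb. Setting this equal to demand: 1295 - 6Pb = -35 + 8Pb, so Pb = 95.
Sellers receive Ps = 95 + 77 = 172; Q' = 1295 − 6·95 = 725.
Buyers' price falls by P* − Pb = 139 − 95 = 44; sellers' price rises by Ps − P* = 172 − 139 = 33.
So consumers capture 44/77 = 4/7 of each unit of subsidy.

Consumer share = 4/7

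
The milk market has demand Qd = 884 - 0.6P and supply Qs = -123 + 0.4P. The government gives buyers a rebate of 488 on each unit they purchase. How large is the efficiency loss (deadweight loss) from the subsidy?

Pre-subsidy: 884 - 0.6P = -123 + 0.4P gives P* = 1007, Q* = 279.8.
With the rebate, buyers effectively pay Pb = Ps − 488, where Ps is the price sellers receive.
Demand in terms of Ps becomes Qd = 884 − 0.6(Ps − 488) = 1176.8 - 0.6Ps. Setting this equal to supply: 1176.8 - 0.6Ps = -123 + 0.4Ps, so Ps = 1299.8.
Buyers pay Pb = 1299.8 − 488 = 811.8; Q' = -123 + 0.4·1299.8 = 396.92.
The subsidy expands output by 396.92 − 279.8 = 117.12 past the efficient level; on those units the gap between marginal cost and willingness to pay runs from 0 up to 488.
DWL = ½ × 488 × 117.12 = 28577.28.

Deadweight loss = 28577.28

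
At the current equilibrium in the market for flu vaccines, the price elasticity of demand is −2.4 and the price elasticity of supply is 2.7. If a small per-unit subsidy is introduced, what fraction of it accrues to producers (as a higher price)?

For a small subsidy around the equilibrium, the benefit split depends on the relative slopes, which at a point are proportional to the elasticities.
Buyer share = εs/(εs + |εd|) = 2.7/(2.7 + 2.4) = 9/17; seller share = |εd|/(εs + |εd|) = 8/17.
So producers capture 8/17 of the subsidy.

Producer share = 8/17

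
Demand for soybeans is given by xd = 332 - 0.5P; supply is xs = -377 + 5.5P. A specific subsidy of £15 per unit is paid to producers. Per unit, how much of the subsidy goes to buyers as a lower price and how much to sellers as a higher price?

Buyers gain £13.75 per unit; sellers gain £1.25 per unit

Pre-subsidy: 332 - 0.5P = -377 + 5.5P gives P* = 709/6, x* = 3275/12.
With the subsidy, sellers receive Ps = Pb + 15 for each unit, where Pb is the price buyers pay.
Supply in terms of Pb becomes xs = -377 + 5.5(Pb + 15) = -294.5 + 5.5Pb. Setting this equal to demand: 332 - 0.5Pb = -294.5 + 5.5Pb, so Pb = 1253/12.
Sellers receive Ps = 1253/12 + 15 = 1433/12; x' = 332 − 0.5·(1253/12) = 6715/24.
Buyers' price falls by P* − Pb = 709/6 − 1253/12 = 13.75; sellers' price rises by Ps − P* = 1433/12 − 709/6 = 1.25.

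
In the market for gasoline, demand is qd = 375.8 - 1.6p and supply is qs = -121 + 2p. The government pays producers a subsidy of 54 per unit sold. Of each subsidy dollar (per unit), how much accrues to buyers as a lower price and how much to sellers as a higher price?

Pre-subsidy: 375.8 - 1.6p = -121 + 2p gives p* = 138, q* = 155.
With the subsidy, sellers receive ps = pb + 54 for each unit, where pb is the price buyers pay.
Supply in terms of pb becomes qs = -121 + 2(pb + 54) = -13 + 2pb. Setting this equal to demand: 375.8 - 1.6pb = -13 + 2pb, so pb = 108.
Sellers receive ps = 108 + 54 = 162; q' = 375.8 − 1.6·108 = 203.
Buyers' price falls by p* − pb = 138 − 108 = 30; sellers' price rises by ps − p* = 162 − 138 = 24.

Buyers gain 30 per unit; sellers gain 24 per unit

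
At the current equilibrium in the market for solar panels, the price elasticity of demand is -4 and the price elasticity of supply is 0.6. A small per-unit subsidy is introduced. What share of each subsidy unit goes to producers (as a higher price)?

For a small subsidy around the equilibrium, the benefit split depends on the relative slopes, which at a point are proportional to the elasticities.
Buyer share = εs/(εs + |εd|) = 0.6/(0.6 + 4) = 3/23; seller share = |εd|/(εs + |εd|) = 20/23.
So producers capture 20/23 of the subsidy.

Producer share = 20/23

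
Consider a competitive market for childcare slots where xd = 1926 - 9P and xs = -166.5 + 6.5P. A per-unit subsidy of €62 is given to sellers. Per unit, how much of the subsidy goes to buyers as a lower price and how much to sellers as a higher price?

Pre-subsidy: 1926 - 9P = -166.5 + 6.5P gives P* = 135, x* = 711.
With the subsidy, sellers receive Ps = Pb + 62 for each unit, where Pb is the price buyers pay.
Supply in terms of Pb becomes xs = -166.5 + 6.5(Pb + 62) = 236.5 + 6.5Pb. Setting this equal to demand: 1926 - 9Pb = 236.5 + 6.5Pb, so Pb = 109.
Sellers receive Ps = 109 + 62 = 171; x' = 1926 − 9·109 = 945.
Buyers' price falls by P* − Pb = 135 − 109 = 26; sellers' price rises by Ps − P* = 171 − 135 = 36.

Buyers gain €26 per unit; sellers gain €36 per unit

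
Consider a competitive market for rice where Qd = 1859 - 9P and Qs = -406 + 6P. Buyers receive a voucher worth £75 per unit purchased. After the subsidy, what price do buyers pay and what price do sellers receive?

Pre-subsidy: 1859 - 9P = -406 + 6P gives P* = 151, Q* = 500.
With the rebate, buyers effectively pay Pb = Ps − 75, where Ps is the price sellers receive.
Demand in terms of Ps becomes Qd = 1859 − 9(Ps − 75) = 2534 - 9Ps. Setting this equal to supply: 2534 - 9Ps = -406 + 6Ps, so Ps = 196.
Buyers pay Pb = 196 − 75 = 121; Q' = -406 + 6·196 = 770.

Buyers pay £121; sellers receive £196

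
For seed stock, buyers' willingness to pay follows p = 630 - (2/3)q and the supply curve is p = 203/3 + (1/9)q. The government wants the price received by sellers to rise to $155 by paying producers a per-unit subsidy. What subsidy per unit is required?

At a seller price of 155, quantity supplied is -609 + 9·155 = 786.
Buyers absorb 786 only when they pay pb = 630 − (2/3)·786 = 106.
s = ps − pb = 155 − 106 = 49.

Required subsidy s = $49 per unit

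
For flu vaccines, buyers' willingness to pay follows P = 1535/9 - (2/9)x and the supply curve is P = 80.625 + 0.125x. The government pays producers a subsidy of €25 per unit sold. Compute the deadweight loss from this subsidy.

Pre-subsidy: 1535/9 - (2/9)x = 80.625 + 0.125x gives x* = 259 and P* = 113.
With the subsidy, sellers receive Ps = Pb + 25 for each unit, where Pb is the price buyers pay.
On the curves, Pb = 1535/9 - (2/9)x and Ps = 80.625 + 0.125x; the wedge Ps − Pb = 25 gives 80.625 + 0.125x − (1535/9 - (2/9)x) = 25, so x' = 331.
Then Pb = 1535/9 − (2/9)·331 = 97 and Ps = 80.625 + 0.125·331 = 122.
The subsidy expands output by 331 − 259 = 72 past the efficient level; on those units the gap between marginal cost and willingness to pay runs from 0 up to 25.
DWL = ½ × 25 × 72 = 900.

Deadweight loss = €900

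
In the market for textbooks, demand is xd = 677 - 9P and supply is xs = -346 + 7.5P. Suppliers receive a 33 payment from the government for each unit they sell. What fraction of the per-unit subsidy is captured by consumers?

Pre-subsidy: 677 - 9P = -346 + 7.5P gives P* = 62, x* = 119.
With the subsidy, sellers receive Ps = Pb + 33 for each unit, where Pb is the price buyers pay.
Supply in terms of Pb becomes xs = -346 + 7.5(Pb + 33) = -98.5 + 7.5Pb. Setting this equal to demand: 677 - 9Pb = -98.5 + 7.5Pb, so Pb = 47.
Sellers receive Ps = 47 + 33 = 80; x' = 677 − 9·47 = 254.
Buyers' price falls by P* − Pb = 62 − 47 = 15; sellers' price rises by Ps − P* = 80 − 62 = 18.
So consumers capture 15/33 = 5/11 of each unit of subsidy.

Consumer share = 5/11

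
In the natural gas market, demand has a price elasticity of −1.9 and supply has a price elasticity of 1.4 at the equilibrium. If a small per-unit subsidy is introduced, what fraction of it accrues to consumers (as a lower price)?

For a small subsidy around the equilibrium, the benefit split depends on the relative slopes, which at a point are proportional to the elasticities.
Buyer share = εs/(εs + |εd|) = 1.4/(1.4 + 1.9) = 14/33; seller share = |εd|/(εs + |εd|) = 19/33.

Consumer share = 14/33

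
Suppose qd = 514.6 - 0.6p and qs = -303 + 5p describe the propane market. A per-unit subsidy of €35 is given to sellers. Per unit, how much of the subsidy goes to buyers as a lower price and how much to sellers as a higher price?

Pre-subsidy: 514.6 - 0.6p = -303 + 5p gives p* = 146, q* = 427.
With the subsidy, sellers receive ps = pb + 35 for each unit, where pb is the price buyers pay.
Supply in terms of pb becomes qs = -303 + 5(pb + 35) = -128 + 5pb. Setting this equal to demand: 514.6 - 0.6pb = -128 + 5pb, so pb = 114.75.
Sellers receive ps = 114.75 + 35 = 149.75; q' = 514.6 − 0.6·114.75 = 445.75.
Buyers' price falls by p* − pb = 146 − 114.75 = 31.25; sellers' price rises by ps − p* = 149.75 − 146 = 3.75.

Buyers gain €31.25 per unit; sellers gain €3.75 per unit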